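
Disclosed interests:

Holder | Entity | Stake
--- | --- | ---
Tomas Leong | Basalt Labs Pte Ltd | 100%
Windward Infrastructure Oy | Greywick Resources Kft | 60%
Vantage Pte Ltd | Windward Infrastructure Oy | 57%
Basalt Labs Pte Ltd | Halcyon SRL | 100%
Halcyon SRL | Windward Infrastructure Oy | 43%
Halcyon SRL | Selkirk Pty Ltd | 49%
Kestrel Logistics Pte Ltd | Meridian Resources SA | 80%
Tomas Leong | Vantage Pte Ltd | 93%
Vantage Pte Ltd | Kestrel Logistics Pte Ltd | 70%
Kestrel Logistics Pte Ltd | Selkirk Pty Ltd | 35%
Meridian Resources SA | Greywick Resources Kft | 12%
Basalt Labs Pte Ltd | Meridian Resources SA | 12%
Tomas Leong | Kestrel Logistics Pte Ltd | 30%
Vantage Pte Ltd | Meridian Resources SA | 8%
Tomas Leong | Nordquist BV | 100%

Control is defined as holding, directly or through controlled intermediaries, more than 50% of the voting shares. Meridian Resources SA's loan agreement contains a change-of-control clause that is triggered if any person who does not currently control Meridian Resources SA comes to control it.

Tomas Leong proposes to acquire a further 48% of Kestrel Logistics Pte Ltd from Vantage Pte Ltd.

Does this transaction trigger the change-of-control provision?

The purchase adds only to Tomas's holdings (Vantage's stake shrinks), so Tomas is the only person who could newly come to control Meridian.
Tomas holds 93% of Vantage, so Tomas controls Vantage.
Tomas and Vantage together hold 30% + 70% = 100% of Kestrel, so Tomas controls Kestrel.
Tomas holds 100% of Basalt, so Tomas controls Basalt.
Vantage and Kestrel and Basalt together hold 8% + 80% + 12% = 100% of Meridian, so Tomas controls Meridian.
So Tomas already controls Meridian before the transaction.
After the purchase, Tomas's direct stake in Kestrel rises to 30% + 48% = 78%, and Vantage's stake falls to 22%.
Tomas controlled Meridian already, so this is not a new person acquiring control; every other person's position is unchanged or reduced.
No new person acquires control, so the clause is not triggered.

No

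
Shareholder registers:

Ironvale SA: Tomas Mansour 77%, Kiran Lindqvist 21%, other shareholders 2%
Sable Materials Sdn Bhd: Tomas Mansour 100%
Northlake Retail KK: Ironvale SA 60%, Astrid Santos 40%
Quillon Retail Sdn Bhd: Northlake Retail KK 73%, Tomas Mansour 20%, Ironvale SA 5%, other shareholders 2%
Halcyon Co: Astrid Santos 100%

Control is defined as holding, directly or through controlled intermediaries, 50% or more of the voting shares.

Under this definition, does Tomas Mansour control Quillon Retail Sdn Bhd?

Tomas holds 77% of Ironvale, so Tomas controls Ironvale.
Ironvale holds 60% of Northlake, so Tomas controls Northlake.
Northlake and Tomas and Ironvale together hold 73% + 20% + 5% = 98% of Quillon, so Tomas controls Quillon.

Yes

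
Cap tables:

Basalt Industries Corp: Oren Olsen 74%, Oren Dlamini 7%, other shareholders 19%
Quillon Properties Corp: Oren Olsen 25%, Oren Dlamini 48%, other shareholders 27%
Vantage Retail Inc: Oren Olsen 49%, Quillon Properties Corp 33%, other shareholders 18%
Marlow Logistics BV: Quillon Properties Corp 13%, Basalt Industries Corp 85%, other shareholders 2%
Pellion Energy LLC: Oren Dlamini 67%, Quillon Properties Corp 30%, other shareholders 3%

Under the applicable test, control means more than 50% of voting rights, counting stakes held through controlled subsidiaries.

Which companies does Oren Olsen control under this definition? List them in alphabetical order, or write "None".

Oren Olsen holds 74% of Basalt, so Oren Olsen controls Basalt.
Basalt holds 85% of Marlow, so Oren Olsen controls Marlow.
No other company's threshold is met.

Basalt Industries Corp, Marlow Logistics BV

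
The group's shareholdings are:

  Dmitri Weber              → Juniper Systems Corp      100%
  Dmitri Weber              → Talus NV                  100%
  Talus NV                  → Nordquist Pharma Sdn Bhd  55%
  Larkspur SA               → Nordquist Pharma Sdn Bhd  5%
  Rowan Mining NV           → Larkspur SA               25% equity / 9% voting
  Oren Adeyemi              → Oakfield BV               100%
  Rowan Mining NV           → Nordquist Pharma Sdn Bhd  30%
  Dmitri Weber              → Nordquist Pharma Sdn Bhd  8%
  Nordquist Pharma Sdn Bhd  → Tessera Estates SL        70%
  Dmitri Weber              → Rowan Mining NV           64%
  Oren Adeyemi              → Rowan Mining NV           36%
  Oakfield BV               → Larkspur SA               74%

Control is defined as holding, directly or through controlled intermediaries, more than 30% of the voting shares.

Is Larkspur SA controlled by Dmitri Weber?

Dmitri holds 64% of Rowan, so Dmitri controls Rowan.
Dmitri holds 100% of Talus, so Dmitri controls Talus.
Talus and Rowan and Dmitri together hold 55% + 30% + 8% = 93% of Nordquist, so Dmitri controls Nordquist.
Dmitri holds 100% of Juniper, so Dmitri controls Juniper.
Nordquist holds 70% of Tessera, so Dmitri controls Tessera.
In Larkspur, Dmitri's side holds only 9%, not > 30%.
So Dmitri does not control Larkspur.

No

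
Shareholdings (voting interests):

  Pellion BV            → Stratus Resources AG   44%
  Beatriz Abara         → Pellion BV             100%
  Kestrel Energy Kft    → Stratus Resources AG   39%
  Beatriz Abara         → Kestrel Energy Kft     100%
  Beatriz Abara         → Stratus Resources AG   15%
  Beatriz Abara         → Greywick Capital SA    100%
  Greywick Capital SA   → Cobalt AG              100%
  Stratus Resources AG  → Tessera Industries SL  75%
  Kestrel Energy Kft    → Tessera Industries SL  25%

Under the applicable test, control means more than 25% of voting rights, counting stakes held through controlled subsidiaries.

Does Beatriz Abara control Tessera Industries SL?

Yes

Beatriz holds 100% of Kestrel, so Beatriz controls Kestrel.
Beatriz holds 100% of Pellion, so Beatriz controls Pellion.
Pellion and Kestrel and Beatriz together hold 44% + 39% + 15% = 98% of Stratus, so Beatriz controls Stratus.
Kestrel and Stratus together hold 25% + 75% = 100% of Tessera, so Beatriz controls Tessera.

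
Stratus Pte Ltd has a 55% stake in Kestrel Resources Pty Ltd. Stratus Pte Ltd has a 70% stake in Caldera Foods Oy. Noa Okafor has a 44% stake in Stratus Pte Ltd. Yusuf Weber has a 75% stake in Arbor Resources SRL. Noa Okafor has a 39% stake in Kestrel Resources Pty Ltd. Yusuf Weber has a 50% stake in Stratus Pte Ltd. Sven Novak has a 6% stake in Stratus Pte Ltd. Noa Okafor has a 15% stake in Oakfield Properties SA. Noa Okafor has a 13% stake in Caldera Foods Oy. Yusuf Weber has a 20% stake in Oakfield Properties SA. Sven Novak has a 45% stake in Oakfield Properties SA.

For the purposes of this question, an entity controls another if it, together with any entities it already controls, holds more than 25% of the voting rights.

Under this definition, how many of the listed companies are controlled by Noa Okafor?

Noa holds 44% of Stratus, so Noa controls Stratus.
Stratus and Noa together hold 55% + 39% = 94% of Kestrel, so Noa controls Kestrel.
Noa and Stratus together hold 13% + 70% = 83% of Caldera, so Noa controls Caldera.
No other company's threshold is met.
Noa controls 3 companies.

3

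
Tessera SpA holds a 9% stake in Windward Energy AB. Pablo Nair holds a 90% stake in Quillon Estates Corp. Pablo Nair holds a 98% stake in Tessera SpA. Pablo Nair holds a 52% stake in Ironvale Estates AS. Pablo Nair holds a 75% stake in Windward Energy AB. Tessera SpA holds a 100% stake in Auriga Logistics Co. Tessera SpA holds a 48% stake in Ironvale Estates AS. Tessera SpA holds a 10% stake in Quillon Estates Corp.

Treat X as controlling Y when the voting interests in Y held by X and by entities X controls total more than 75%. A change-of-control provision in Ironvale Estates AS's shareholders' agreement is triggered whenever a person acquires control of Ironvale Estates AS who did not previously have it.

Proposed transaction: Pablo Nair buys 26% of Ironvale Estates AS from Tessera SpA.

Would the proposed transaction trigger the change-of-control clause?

No

The purchase adds only to Pablo's holdings (Tessera's stake shrinks), so Pablo is the only person who could newly come to control Ironvale.
Pablo holds 98% of Tessera, so Pablo controls Tessera.
Tessera and Pablo together hold 48% + 52% = 100% of Ironvale, so Pablo controls Ironvale.
So Pablo already controls Ironvale before the transaction.
After the purchase, Pablo's direct stake in Ironvale rises to 52% + 26% = 78%, and Tessera's stake falls to 22%.
Pablo controlled Ironvale already, so this is not a new person acquiring control; every other person's position is unchanged or reduced.
No new person acquires control, so the clause is not triggered.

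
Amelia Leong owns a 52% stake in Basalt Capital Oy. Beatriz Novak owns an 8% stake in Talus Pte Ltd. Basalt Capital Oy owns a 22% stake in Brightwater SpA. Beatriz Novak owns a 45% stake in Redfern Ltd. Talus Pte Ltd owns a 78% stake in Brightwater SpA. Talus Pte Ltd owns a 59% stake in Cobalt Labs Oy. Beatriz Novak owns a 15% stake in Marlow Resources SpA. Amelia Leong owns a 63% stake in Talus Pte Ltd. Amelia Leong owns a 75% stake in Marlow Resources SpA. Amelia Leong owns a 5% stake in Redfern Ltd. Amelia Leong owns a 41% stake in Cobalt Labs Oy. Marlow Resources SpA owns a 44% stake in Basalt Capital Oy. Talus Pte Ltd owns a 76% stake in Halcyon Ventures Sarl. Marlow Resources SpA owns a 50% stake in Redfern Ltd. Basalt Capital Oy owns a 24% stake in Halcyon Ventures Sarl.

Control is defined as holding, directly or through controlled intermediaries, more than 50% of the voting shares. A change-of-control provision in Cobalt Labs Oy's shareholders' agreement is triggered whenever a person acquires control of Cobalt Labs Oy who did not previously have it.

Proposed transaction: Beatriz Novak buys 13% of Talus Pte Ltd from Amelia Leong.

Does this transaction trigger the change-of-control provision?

The purchase adds only to Beatriz's holdings (Amelia's stake shrinks), so Beatriz is the only person who could newly come to control Cobalt.
Beatriz's largest direct stake is 45% in Redfern, which does not meet the threshold, so Beatriz controls no company.
Neither Beatriz nor any entity Beatriz controls holds any voting interest in Cobalt.
So before the transaction, Beatriz does not control Cobalt.
After the purchase, Beatriz's direct stake in Talus rises to 8% + 13% = 21%, and Amelia's stake falls to 50%.
Beatriz's side now holds 21% of Talus, not > 50%, so Beatriz still does not control Talus.
After the transaction, neither Beatriz nor any entity Beatriz controls holds a voting interest in Cobalt, so Beatriz still does not control it.
No new person acquires control, so the clause is not triggered.

No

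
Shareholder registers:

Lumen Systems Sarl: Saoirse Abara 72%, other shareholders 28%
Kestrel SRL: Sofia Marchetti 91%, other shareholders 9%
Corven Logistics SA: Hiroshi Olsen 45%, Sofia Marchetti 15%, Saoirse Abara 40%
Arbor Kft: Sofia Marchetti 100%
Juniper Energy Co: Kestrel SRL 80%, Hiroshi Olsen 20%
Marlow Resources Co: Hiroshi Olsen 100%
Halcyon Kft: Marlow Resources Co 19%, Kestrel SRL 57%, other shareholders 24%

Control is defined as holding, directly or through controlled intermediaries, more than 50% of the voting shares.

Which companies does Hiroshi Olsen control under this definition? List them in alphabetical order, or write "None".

Hiroshi holds 100% of Marlow, so Hiroshi controls Marlow.
No other company's threshold is met.

Marlow Resources Co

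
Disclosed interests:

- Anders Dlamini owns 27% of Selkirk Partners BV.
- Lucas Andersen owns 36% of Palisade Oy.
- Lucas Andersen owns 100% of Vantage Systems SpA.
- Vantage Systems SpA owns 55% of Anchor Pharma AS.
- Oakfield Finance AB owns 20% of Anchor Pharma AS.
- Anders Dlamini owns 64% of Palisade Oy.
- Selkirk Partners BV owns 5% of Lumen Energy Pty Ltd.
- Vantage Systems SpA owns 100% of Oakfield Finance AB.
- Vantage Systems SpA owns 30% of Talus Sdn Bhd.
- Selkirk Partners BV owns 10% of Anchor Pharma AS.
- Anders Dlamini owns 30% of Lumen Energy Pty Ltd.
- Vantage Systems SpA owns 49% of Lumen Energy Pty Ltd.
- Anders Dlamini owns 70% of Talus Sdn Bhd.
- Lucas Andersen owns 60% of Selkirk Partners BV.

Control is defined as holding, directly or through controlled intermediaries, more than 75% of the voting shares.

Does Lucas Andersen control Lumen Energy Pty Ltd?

No

Lucas holds 100% of Vantage, so Lucas controls Vantage.
Vantage holds 100% of Oakfield, so Lucas controls Oakfield.
In Lumen, Lucas's side holds only 49%, not > 75%.
So Lucas does not control Lumen.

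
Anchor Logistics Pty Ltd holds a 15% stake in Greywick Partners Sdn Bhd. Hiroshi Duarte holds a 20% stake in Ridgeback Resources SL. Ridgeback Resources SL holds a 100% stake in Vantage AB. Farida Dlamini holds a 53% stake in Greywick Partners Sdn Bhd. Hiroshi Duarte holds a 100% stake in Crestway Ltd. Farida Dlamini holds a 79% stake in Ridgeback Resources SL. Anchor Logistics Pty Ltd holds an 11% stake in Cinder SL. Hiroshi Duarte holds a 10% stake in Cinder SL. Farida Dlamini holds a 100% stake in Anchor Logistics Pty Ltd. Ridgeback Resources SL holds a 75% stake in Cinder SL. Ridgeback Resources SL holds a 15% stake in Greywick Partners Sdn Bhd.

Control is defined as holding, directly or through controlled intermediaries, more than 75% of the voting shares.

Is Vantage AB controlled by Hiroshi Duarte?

Hiroshi holds 100% of Crestway, so Hiroshi controls Crestway.
Neither Hiroshi nor any entity Hiroshi controls holds any voting interest in Vantage.
So Hiroshi does not control Vantage.

No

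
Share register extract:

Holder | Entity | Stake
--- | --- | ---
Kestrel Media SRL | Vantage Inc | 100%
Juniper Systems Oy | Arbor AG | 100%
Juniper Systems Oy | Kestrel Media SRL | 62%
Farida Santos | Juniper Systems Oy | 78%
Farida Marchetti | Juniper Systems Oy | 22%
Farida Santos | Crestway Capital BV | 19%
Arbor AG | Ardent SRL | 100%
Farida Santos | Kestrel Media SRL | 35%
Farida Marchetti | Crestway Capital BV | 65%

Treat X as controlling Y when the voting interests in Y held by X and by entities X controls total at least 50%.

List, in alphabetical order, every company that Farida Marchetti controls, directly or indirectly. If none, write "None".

Farida Marchetti holds 65% of Crestway, so Farida Marchetti controls Crestway.
No other company's threshold is met.

Crestway Capital BV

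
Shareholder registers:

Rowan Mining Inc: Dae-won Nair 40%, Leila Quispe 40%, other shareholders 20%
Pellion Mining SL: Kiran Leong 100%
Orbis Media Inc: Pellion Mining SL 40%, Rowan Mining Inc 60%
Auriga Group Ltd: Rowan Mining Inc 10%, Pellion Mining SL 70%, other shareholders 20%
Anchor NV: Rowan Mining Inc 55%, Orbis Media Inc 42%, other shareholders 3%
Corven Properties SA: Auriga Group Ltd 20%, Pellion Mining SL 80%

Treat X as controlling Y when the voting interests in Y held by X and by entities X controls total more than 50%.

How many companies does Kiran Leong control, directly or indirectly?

Kiran holds 100% of Pellion, so Kiran controls Pellion.
Pellion holds 70% of Auriga, so Kiran controls Auriga.
Auriga and Pellion together hold 20% + 80% = 100% of Corven, so Kiran controls Corven.
No other company's threshold is met.
Kiran controls 3 companies.

3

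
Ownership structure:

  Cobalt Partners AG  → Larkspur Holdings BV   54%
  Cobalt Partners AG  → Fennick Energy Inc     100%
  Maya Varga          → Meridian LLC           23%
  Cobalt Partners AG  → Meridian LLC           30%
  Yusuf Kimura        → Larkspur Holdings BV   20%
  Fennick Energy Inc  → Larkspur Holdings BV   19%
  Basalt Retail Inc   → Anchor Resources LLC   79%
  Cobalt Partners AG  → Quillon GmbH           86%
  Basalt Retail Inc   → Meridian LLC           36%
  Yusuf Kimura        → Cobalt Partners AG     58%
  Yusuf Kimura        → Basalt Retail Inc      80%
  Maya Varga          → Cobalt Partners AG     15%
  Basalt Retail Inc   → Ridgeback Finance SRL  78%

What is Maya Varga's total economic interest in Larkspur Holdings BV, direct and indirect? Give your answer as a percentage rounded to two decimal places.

10.95%

Maya reaches Larkspur along 2 paths.
Via Cobalt: 15% × 54% = 8.1%.
Via Cobalt → Fennick: 15% × 100% × 19% = 2.85%.
Total: 8.1% + 2.85% = 10.95%.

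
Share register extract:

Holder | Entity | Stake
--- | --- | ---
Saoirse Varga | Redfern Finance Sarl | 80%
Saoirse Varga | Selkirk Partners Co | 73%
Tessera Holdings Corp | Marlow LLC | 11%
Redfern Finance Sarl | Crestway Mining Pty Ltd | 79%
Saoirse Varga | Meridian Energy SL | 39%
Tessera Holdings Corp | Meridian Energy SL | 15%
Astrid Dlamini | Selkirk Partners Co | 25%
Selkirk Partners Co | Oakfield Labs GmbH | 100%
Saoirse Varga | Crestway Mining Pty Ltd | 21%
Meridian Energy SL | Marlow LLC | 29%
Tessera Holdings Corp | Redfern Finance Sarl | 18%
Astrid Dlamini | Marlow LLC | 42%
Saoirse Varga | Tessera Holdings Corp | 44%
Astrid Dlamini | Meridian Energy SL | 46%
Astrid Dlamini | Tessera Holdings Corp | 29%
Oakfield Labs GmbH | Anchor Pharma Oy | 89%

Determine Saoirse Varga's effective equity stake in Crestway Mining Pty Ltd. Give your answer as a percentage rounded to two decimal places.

90.46%

Saoirse reaches Crestway along 3 paths.
Via Tessera → Redfern: 44% × 18% × 79% = 6.2568%.
Via Redfern: 80% × 79% = 63.2%.
Direct stake: 21% = 21%.
Total: 6.2568% + 63.2% + 21% = 90.4568%.
Rounded: 90.46%.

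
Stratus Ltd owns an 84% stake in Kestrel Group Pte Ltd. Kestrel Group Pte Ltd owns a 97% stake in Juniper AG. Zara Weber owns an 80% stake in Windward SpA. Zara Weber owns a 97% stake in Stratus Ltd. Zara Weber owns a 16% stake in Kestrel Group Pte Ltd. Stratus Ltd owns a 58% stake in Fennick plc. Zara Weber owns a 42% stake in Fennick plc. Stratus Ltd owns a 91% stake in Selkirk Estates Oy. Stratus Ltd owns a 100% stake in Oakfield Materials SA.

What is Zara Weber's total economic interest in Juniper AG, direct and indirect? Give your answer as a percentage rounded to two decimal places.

Zara reaches Juniper along 2 paths.
Via Stratus → Kestrel: 97% × 84% × 97% = 79.0356%.
Via Kestrel: 16% × 97% = 15.52%.
Total: 79.0356% + 15.52% = 94.5556%.
Rounded: 94.56%.

94.56%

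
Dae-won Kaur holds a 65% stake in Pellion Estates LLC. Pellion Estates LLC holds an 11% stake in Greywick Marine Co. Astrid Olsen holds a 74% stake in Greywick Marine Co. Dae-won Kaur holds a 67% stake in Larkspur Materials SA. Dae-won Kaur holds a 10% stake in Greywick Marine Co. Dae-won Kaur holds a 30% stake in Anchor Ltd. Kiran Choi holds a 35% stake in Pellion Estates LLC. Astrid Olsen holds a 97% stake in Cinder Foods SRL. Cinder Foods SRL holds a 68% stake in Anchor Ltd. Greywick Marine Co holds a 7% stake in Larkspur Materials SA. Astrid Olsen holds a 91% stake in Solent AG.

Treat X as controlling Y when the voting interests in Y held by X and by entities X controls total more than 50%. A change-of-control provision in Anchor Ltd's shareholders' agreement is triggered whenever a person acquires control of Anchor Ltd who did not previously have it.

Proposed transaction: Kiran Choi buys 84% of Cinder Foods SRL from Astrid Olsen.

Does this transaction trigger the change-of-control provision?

The purchase adds only to Kiran's holdings (Astrid's stake shrinks), so Kiran is the only person who could newly come to control Anchor.
Kiran's largest direct stake is 35% in Pellion, which does not meet the threshold, so Kiran controls no company.
Neither Kiran nor any entity Kiran controls holds any voting interest in Anchor.
So before the transaction, Kiran does not control Anchor.
After the purchase, Kiran holds 84% of Cinder directly, and Astrid's stake falls to 13%.
Kiran holds 84% of Cinder, so Kiran controls Cinder.
Cinder holds 68% of Anchor, so Kiran controls Anchor.
Kiran did not control Anchor before and does after, so the clause is triggered.

Yes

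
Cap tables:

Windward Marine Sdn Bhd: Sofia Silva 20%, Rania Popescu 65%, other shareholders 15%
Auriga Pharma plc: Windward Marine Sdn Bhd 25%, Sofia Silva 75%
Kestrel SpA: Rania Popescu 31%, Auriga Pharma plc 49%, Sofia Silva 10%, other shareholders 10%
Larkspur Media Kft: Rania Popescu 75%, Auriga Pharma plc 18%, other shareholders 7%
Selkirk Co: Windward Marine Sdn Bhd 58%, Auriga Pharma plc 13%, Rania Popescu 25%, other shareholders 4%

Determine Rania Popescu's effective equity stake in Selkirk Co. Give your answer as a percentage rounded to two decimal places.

64.81%

Rania reaches Selkirk along 3 paths.
Via Windward: 65% × 58% = 37.7%.
Via Windward → Auriga: 65% × 25% × 13% = 2.1125%.
Direct stake: 25% = 25%.
Total: 37.7% + 2.1125% + 25% = 64.8125%.
Rounded: 64.81%.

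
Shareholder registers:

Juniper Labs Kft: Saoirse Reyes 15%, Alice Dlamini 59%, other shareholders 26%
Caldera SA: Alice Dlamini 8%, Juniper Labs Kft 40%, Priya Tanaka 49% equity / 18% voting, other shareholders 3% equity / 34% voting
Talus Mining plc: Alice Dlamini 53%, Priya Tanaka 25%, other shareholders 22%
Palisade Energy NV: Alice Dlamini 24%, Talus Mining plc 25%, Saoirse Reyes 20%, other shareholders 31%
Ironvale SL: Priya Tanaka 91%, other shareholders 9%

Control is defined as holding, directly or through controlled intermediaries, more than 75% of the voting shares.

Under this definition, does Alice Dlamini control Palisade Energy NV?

No

Alice's largest direct stake is 59% in Juniper, which does not meet the threshold, so Alice controls no company.
In Palisade, Alice's side holds only 24%, not > 75%.
So Alice does not control Palisade.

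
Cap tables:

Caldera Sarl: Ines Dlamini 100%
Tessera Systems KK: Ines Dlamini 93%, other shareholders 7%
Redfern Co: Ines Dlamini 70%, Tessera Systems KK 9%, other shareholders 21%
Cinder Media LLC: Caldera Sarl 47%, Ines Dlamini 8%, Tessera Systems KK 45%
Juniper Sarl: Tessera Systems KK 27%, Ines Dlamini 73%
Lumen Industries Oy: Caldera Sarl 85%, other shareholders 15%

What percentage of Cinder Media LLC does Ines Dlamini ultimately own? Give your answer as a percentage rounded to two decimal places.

Ines reaches Cinder along 3 paths.
Via Caldera: 100% × 47% = 47%.
Direct stake: 8% = 8%.
Via Tessera: 93% × 45% = 41.85%.
Total: 47% + 8% + 41.85% = 96.85%.

96.85%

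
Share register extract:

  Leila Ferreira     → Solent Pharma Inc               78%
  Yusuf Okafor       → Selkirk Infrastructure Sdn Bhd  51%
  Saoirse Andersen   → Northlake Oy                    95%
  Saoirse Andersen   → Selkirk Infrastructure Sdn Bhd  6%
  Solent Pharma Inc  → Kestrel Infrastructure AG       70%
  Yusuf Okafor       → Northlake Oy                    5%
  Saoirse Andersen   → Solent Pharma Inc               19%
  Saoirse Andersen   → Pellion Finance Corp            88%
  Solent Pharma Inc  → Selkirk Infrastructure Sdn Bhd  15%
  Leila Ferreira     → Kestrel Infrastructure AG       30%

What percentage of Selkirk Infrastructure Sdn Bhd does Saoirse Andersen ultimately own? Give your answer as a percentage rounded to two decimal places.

Saoirse reaches Selkirk along 2 paths.
Direct stake: 6% = 6%.
Via Solent: 19% × 15% = 2.85%.
Total: 6% + 2.85% = 8.85%.

8.85%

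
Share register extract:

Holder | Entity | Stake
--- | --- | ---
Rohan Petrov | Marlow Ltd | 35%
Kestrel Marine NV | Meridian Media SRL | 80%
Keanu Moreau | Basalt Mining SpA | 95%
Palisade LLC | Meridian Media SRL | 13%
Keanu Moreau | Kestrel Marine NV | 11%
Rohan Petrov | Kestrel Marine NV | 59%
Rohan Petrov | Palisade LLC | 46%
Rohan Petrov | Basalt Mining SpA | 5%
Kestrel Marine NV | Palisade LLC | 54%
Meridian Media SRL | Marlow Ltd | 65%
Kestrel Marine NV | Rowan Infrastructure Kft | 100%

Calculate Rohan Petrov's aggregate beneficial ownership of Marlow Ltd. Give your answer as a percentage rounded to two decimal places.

Rohan reaches Marlow along 4 paths.
Via Kestrel → Palisade → Meridian: 59% × 54% × 13% × 65% = 2.69217%.
Via Palisade → Meridian: 46% × 13% × 65% = 3.887%.
Via Kestrel → Meridian: 59% × 80% × 65% = 30.68%.
Direct stake: 35% = 35%.
Total: 2.69217% + 3.887% + 30.68% + 35% = 72.25917%.
Rounded: 72.26%.

72.26%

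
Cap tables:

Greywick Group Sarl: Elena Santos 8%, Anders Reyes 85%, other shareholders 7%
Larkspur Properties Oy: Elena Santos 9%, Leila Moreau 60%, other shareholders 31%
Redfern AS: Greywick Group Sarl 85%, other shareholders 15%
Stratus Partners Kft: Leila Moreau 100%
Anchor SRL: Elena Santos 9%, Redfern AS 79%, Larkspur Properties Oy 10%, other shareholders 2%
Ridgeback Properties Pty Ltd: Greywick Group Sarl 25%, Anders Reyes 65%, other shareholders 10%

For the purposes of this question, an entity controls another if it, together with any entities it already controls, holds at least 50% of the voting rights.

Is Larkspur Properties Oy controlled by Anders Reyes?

Anders holds 85% of Greywick, so Anders controls Greywick.
Greywick holds 85% of Redfern, so Anders controls Redfern.
Redfern holds 79% of Anchor, so Anders controls Anchor.
Greywick and Anders together hold 25% + 65% = 90% of Ridgeback, so Anders controls Ridgeback.
Neither Anders nor any entity Anders controls holds any voting interest in Larkspur.
So Anders does not control Larkspur.

No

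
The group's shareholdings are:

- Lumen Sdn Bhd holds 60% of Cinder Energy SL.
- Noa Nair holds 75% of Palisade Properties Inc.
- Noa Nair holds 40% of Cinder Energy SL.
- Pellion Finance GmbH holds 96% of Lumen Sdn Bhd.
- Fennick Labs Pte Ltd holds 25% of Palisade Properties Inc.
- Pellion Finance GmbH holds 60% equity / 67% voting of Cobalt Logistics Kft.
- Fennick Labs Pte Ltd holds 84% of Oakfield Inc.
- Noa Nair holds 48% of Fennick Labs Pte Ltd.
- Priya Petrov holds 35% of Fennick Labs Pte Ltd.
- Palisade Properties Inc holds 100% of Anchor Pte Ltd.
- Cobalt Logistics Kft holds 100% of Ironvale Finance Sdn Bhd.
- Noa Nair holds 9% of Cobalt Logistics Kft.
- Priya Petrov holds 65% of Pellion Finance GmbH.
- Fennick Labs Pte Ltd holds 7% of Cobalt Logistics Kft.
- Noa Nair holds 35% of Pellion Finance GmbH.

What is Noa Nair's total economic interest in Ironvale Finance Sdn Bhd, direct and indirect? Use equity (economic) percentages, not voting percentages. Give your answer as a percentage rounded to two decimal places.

Noa reaches Ironvale along 3 paths.
Via Pellion → Cobalt: 35% × 60% × 100% = 21%.
Via Cobalt: 9% × 100% = 9%.
Via Fennick → Cobalt: 48% × 7% × 100% = 3.36%.
Total: 21% + 9% + 3.36% = 33.36%.

33.36%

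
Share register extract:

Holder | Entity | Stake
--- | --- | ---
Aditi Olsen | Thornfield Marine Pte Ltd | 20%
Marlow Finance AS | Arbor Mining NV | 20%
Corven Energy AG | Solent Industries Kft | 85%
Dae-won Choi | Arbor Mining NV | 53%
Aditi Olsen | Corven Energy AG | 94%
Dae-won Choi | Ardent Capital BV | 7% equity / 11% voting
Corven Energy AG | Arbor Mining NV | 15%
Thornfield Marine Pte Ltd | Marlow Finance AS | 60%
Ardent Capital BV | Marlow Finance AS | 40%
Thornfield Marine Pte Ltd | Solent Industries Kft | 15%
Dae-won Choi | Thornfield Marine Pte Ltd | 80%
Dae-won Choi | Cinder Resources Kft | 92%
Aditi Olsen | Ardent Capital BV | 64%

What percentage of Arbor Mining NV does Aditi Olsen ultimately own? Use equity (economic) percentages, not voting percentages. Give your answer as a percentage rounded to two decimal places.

Aditi reaches Arbor along 3 paths.
Via Thornfield → Marlow: 20% × 60% × 20% = 2.4%.
Via Ardent → Marlow: 64% × 40% × 20% = 5.12%.
Via Corven: 94% × 15% = 14.1%.
Total: 2.4% + 5.12% + 14.1% = 21.62%.

21.62%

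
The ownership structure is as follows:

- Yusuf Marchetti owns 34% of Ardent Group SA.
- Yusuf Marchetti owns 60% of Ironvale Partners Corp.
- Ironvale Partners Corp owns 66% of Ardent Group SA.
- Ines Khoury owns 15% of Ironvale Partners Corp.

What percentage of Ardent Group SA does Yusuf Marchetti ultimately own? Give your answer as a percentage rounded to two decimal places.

73.60%

Yusuf reaches Ardent along 2 paths.
Direct stake: 34% = 34%.
Via Ironvale: 60% × 66% = 39.6%.
Total: 34% + 39.6% = 73.6%.
Rounded: 73.60%.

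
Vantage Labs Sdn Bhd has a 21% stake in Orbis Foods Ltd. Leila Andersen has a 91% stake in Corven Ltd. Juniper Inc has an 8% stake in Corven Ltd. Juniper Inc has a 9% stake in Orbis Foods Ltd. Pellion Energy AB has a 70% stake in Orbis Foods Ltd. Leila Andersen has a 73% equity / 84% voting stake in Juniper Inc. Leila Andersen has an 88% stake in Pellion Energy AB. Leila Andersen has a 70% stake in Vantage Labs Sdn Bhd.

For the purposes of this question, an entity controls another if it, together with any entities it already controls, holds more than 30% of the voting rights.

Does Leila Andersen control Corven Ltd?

Leila holds 84% of Juniper, so Leila controls Juniper.
Leila and Juniper together hold 91% + 8% = 99% of Corven, so Leila controls Corven.

Yes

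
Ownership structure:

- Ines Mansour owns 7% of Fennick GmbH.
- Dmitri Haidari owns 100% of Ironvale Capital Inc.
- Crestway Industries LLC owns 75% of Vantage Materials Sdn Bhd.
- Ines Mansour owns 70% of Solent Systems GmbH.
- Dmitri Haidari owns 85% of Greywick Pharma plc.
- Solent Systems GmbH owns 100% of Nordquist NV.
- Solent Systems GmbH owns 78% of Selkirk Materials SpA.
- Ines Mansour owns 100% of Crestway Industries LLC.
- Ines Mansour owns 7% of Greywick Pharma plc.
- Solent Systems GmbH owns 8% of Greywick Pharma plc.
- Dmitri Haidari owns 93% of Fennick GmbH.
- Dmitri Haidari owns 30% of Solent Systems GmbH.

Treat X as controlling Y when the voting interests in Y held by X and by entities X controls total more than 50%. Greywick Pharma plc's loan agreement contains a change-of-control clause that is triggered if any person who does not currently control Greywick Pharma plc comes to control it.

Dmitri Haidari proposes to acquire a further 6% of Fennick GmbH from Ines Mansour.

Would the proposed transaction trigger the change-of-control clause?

The purchase adds only to Dmitri's holdings (Ines's stake shrinks), so Dmitri is the only person who could newly come to control Greywick.
Dmitri holds 85% of Greywick, so Dmitri controls Greywick.
So Dmitri already controls Greywick before the transaction.
After the purchase, Dmitri's direct stake in Fennick rises to 93% + 6% = 99%, and Ines's stake falls to 1%.
Dmitri controlled Greywick already, so this is not a new person acquiring control; every other person's position is unchanged or reduced.
No new person acquires control, so the clause is not triggered.

No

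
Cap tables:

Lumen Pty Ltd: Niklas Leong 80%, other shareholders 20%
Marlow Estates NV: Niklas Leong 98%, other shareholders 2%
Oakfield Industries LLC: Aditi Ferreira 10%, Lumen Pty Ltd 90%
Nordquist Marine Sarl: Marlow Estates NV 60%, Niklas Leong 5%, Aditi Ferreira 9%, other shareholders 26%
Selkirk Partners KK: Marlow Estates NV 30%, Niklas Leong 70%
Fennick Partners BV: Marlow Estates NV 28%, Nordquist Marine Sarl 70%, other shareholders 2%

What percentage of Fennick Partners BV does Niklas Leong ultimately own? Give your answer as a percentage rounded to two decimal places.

Niklas reaches Fennick along 3 paths.
Via Marlow: 98% × 28% = 27.44%.
Via Marlow → Nordquist: 98% × 60% × 70% = 41.16%.
Via Nordquist: 5% × 70% = 3.5%.
Total: 27.44% + 41.16% + 3.5% = 72.1%.
Rounded: 72.10%.

72.10%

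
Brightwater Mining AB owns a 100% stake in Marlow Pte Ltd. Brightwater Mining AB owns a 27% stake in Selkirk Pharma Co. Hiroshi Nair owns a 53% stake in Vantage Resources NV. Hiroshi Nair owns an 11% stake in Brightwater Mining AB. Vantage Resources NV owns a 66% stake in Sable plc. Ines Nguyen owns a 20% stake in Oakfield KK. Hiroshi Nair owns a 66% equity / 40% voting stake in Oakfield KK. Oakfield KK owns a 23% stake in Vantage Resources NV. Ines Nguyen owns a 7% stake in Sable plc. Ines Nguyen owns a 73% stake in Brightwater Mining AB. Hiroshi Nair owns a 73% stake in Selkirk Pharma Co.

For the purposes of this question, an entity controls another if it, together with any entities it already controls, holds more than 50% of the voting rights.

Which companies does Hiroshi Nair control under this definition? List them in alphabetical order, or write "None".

Sable plc, Selkirk Pharma Co, Vantage Resources NV

Hiroshi holds 53% of Vantage, so Hiroshi controls Vantage.
Hiroshi holds 73% of Selkirk, so Hiroshi controls Selkirk.
Vantage holds 66% of Sable, so Hiroshi controls Sable.
No other company's threshold is met.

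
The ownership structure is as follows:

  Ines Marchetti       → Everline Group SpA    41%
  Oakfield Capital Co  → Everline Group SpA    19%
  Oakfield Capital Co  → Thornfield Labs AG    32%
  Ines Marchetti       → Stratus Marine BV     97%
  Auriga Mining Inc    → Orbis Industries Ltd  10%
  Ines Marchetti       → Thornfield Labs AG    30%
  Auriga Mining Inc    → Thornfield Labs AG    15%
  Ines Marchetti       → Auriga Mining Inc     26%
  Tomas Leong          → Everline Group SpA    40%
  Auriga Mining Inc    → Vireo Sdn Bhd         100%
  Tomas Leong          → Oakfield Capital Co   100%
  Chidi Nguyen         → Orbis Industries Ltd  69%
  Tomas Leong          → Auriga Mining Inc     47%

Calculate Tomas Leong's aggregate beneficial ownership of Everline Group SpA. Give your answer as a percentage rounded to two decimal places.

Tomas reaches Everline along 2 paths.
Via Oakfield: 100% × 19% = 19%.
Direct stake: 40% = 40%.
Total: 19% + 40% = 59%.
Rounded: 59.00%.

59.00%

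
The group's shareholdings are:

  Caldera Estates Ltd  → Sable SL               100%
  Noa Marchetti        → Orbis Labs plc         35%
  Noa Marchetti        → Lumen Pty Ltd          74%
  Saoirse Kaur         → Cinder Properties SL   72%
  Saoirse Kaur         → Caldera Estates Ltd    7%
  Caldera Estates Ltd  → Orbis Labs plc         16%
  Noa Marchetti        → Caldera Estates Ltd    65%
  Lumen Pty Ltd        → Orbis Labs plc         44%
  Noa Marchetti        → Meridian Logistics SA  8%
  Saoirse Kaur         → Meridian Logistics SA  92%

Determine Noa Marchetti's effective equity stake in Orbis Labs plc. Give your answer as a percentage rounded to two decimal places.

Noa reaches Orbis along 3 paths.
Direct stake: 35% = 35%.
Via Lumen: 74% × 44% = 32.56%.
Via Caldera: 65% × 16% = 10.4%.
Total: 35% + 32.56% + 10.4% = 77.96%.

77.96%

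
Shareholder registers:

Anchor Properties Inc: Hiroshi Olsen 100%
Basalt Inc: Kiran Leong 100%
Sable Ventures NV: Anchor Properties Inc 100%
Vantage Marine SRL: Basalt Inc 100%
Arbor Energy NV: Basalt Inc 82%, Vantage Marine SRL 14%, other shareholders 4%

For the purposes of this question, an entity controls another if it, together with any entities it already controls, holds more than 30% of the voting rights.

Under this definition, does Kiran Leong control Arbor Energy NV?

Kiran holds 100% of Basalt, so Kiran controls Basalt.
Basalt holds 100% of Vantage, so Kiran controls Vantage.
Basalt and Vantage together hold 82% + 14% = 96% of Arbor, so Kiran controls Arbor.

Yes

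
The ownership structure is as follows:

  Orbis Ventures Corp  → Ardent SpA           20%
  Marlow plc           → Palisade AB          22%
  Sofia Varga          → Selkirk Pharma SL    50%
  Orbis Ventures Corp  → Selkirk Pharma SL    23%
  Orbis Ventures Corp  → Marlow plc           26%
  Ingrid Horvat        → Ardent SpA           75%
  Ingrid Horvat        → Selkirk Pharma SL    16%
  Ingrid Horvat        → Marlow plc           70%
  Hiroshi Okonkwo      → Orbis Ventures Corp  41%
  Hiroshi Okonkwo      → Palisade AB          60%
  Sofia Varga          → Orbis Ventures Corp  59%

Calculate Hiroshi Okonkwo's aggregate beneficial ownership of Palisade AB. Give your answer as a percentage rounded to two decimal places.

62.35%

Hiroshi reaches Palisade along 2 paths.
Via Orbis → Marlow: 41% × 26% × 22% = 2.3452%.
Direct stake: 60% = 60%.
Total: 2.3452% + 60% = 62.3452%.
Rounded: 62.35%.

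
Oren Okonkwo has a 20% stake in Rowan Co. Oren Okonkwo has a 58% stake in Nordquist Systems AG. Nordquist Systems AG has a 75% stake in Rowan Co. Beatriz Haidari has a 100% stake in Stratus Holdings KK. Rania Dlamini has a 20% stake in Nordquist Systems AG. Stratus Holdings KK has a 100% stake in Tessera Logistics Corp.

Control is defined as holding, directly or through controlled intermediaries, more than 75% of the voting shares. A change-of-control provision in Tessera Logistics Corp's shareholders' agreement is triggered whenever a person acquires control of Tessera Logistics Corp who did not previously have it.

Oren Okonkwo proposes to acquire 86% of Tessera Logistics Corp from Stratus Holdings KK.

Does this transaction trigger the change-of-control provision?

The purchase adds only to Oren's holdings (Stratus's stake shrinks), so Oren is the only person who could newly come to control Tessera.
Oren's largest direct stake is 58% in Nordquist, which does not meet the threshold, so Oren controls no company.
Neither Oren nor any entity Oren controls holds any voting interest in Tessera.
So before the transaction, Oren does not control Tessera.
After the purchase, Oren holds 86% of Tessera directly, and Stratus's stake falls to 14%.
Oren holds 86% of Tessera, so Oren controls Tessera.
Oren did not control Tessera before and does after, so the clause is triggered.

Yes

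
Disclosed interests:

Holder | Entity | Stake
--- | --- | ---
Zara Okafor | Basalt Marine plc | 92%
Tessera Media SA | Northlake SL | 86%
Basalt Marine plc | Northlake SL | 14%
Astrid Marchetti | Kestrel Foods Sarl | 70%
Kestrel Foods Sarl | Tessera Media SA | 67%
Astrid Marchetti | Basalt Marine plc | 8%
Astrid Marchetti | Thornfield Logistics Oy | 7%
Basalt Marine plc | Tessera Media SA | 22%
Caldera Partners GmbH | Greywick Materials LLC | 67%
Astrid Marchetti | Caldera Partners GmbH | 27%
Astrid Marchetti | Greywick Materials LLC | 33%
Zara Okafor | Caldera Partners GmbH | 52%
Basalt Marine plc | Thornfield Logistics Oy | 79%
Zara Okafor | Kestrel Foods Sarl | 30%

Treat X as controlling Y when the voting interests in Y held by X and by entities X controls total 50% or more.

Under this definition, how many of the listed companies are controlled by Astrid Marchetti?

Astrid holds 70% of Kestrel, so Astrid controls Kestrel.
Kestrel holds 67% of Tessera, so Astrid controls Tessera.
Tessera holds 86% of Northlake, so Astrid controls Northlake.
No other company's threshold is met.
Astrid controls 3 companies.

3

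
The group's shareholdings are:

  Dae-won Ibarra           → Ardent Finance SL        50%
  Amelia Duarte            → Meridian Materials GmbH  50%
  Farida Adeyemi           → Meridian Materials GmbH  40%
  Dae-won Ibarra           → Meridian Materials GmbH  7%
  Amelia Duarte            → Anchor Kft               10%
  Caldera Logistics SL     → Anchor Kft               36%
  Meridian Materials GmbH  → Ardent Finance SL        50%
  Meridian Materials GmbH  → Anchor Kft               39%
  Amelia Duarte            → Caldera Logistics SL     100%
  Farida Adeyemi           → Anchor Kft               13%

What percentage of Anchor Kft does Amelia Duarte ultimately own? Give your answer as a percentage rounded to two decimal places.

65.50%

Amelia reaches Anchor along 3 paths.
Direct stake: 10% = 10%.
Via Caldera: 100% × 36% = 36%.
Via Meridian: 50% × 39% = 19.5%.
Total: 10% + 36% + 19.5% = 65.5%.
Rounded: 65.50%.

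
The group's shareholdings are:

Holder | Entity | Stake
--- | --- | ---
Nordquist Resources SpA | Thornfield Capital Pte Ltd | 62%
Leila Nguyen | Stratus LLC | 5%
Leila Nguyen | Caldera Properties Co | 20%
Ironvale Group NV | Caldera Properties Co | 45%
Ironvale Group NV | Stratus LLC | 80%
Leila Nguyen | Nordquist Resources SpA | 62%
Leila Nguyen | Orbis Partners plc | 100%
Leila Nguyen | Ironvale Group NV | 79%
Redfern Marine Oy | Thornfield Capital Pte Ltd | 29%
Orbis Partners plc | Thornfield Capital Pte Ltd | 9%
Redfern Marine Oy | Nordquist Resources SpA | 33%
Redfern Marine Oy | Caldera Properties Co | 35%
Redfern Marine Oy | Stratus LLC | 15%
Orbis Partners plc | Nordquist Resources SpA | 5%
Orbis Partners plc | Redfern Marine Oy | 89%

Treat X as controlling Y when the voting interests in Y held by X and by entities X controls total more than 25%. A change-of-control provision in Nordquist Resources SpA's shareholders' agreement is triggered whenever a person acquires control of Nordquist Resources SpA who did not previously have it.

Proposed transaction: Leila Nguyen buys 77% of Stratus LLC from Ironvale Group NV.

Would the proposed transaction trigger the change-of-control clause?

No

The purchase adds only to Leila's holdings (Ironvale's stake shrinks), so Leila is the only person who could newly come to control Nordquist.
Leila holds 100% of Orbis, so Leila controls Orbis.
Orbis holds 89% of Redfern, so Leila controls Redfern.
Orbis and Leila and Redfern together hold 5% + 62% + 33% = 100% of Nordquist, so Leila controls Nordquist.
So Leila already controls Nordquist before the transaction.
After the purchase, Leila's direct stake in Stratus rises to 5% + 77% = 82%, and Ironvale's stake falls to 3%.
Leila controlled Nordquist already, so this is not a new person acquiring control; every other person's position is unchanged or reduced.
No new person acquires control, so the clause is not triggered.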